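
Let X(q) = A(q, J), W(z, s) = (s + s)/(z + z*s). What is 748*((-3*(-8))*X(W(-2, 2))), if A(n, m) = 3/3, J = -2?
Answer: 17952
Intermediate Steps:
W(z, s) = 2*s/(z + s*z) (W(z, s) = (2*s)/(z + s*z) = 2*s/(z + s*z))
A(n, m) = 1 (A(n, m) = 3*(1/3) = 1)
X(q) = 1
748*((-3*(-8))*X(W(-2, 2))) = 748*(-3*(-8)*1) = 748*(24*1) = 748*24 = 17952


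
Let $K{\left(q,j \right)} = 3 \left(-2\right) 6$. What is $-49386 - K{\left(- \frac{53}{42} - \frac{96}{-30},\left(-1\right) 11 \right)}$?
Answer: $-49350$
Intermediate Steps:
$K{\left(q,j \right)} = -36$ ($K{\left(q,j \right)} = \left(-6\right) 6 = -36$)
$-49386 - K{\left(- \frac{53}{42} - \frac{96}{-30},\left(-1\right) 11 \right)} = -49386 - -36 = -49386 + 36 = -49350$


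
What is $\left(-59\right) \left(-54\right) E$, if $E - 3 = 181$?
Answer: $586224$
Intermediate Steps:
$E = 184$ ($E = 3 + 181 = 184$)
$\left(-59\right) \left(-54\right) E = \left(-59\right) \left(-54\right) 184 = 3186 \cdot 184 = 586224$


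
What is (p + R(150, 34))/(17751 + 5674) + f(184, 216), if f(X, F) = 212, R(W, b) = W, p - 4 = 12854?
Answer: 4979108/23425 ≈ 212.56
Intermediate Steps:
p = 12858 (p = 4 + 12854 = 12858)
(p + R(150, 34))/(17751 + 5674) + f(184, 216) = (12858 + 150)/(17751 + 5674) + 212 = 13008/23425 + 212 = 4979108/23425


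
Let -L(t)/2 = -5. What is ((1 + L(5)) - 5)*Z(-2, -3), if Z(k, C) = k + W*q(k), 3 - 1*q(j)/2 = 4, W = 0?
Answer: -12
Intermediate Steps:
q(j) = -2 (q(j) = 6 - 2*4 = 6 - 8 = -2)
L(t) = 10 (L(t) = -2*(-5) = 10)
Z(k, C) = k (Z(k, C) = k + 0*(-2) = k + 0 = k)
((1 + L(5)) - 5)*Z(-2, -3) = ((1 + 10) - 5)*(-2) = (11 - 5)*(-2) = 6*(-2) = -12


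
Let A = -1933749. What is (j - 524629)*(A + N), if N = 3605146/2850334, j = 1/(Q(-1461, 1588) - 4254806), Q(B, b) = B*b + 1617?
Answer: 9503826115611441905325540/9367988958919 ≈ 1.0145e+12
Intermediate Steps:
Q(B, b) = 1617 + B*b
j = -1/6573257 (j = 1/((1617 - 1461*1588) - 4254806) = 1/((1617 - 2320068) - 4254806) = 1/(-2318451 - 4254806) = 1/(-6573257) = -1/6573257 ≈ -1.5213e-7)
N = 1802573/1425167 (N = 3605146*(1/2850334) = 1802573/1425167 ≈ 1.2648)
(j - 524629)*(A + N) = (-1/6573257 - 524629)*(-1933749 + 1802573/1425167) = -3448521246654/6573257*(-2755913458510/1425167) = 9503826115611441905325540/9367988958919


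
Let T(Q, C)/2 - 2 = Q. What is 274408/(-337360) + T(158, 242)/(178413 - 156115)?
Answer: -375674649/470153330 ≈ -0.79905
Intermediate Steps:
T(Q, C) = 4 + 2*Q
274408/(-337360) + T(158, 242)/(178413 - 156115) = 274408/(-337360) + (4 + 2*158)/(178413 - 156115) = 274408*(-1/337360) + (4 + 316)/22298 = -34301/42170 + 320*(1/22298) = -34301/42170 + 160/11149 = -375674649/470153330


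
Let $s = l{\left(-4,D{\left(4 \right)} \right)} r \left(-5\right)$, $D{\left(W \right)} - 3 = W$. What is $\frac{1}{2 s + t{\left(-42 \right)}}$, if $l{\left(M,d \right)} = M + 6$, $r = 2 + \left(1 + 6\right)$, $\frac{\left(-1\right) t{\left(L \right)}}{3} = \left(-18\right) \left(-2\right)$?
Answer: $- \frac{1}{288} \approx -0.0034722$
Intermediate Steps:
$D{\left(W \right)} = 3 + W$
$t{\left(L \right)} = -108$ ($t{\left(L \right)} = - 3 \left(\left(-18\right) \left(-2\right)\right) = \left(-3\right) 36 = -108$)
$r = 9$ ($r = 2 + 7 = 9$)
$l{\left(M,d \right)} = 6 + M$
$s = -90$ ($s = \left(6 - 4\right) 9 \left(-5\right) = 2 \cdot 9 \left(-5\right) = 18 \left(-5\right) = -90$)
$\frac{1}{2 s + t{\left(-42 \right)}} = \frac{1}{2 \left(-90\right) - 108} = \frac{1}{-180 - 108} = \frac{1}{-288} = - \frac{1}{288}$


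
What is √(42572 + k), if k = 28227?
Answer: √70799 ≈ 266.08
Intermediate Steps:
√(42572 + k) = √(42572 + 28227) = √70799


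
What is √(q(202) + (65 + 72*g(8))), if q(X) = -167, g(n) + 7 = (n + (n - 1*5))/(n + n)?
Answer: I*√2226/2 ≈ 23.59*I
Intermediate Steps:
g(n) = -7 + (-5 + 2*n)/(2*n) (g(n) = -7 + (n + (n - 1*5))/(n + n) = -7 + (n + (n - 5))/((2*n)) = -7 + (n + (-5 + n))*(1/(2*n)) = -7 + (-5 + 2*n)*(1/(2*n)) = -7 + (-5 + 2*n)/(2*n))
√(q(202) + (65 + 72*g(8))) = √(-167 + (65 + 72*(-6 - 5/2/8))) = √(-167 + (65 + 72*(-6 - 5/2*⅛))) = √(-167 + (65 + 72*(-6 - 5/16))) = √(-167 + (65 + 72*(-101/16))) = √(-167 + (65 - 909/2)) = √(-167 - 779/2) = √(-1113/2) = I*√2226/2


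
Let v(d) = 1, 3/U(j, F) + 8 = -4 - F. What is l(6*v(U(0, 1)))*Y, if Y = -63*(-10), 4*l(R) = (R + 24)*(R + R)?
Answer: 56700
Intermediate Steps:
U(j, F) = 3/(-12 - F) (U(j, F) = 3/(-8 + (-4 - F)) = 3/(-12 - F))
l(R) = R*(24 + R)/2 (l(R) = ((R + 24)*(R + R))/4 = ((24 + R)*(2*R))/4 = (2*R*(24 + R))/4 = R*(24 + R)/2)
Y = 630
l(6*v(U(0, 1)))*Y = ((6*1)*(24 + 6*1)/2)*630 = ((½)*6*(24 + 6))*630 = ((½)*6*30)*630 = 90*630 = 56700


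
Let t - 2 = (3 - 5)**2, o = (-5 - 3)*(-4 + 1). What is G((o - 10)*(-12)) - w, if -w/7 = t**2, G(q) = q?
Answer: 84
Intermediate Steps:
o = 24 (o = -8*(-3) = 24)
t = 6 (t = 2 + (3 - 5)**2 = 2 + (-2)**2 = 2 + 4 = 6)
w = -252 (w = -7*6**2 = -7*36 = -252)
G((o - 10)*(-12)) - w = (24 - 10)*(-12) - 1*(-252) = 14*(-12) + 252 = -168 + 252 = 84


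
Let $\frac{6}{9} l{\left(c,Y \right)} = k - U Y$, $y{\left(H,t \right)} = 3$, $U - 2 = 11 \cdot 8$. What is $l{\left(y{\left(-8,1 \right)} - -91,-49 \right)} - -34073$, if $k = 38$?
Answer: $40745$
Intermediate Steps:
$U = 90$ ($U = 2 + 11 \cdot 8 = 2 + 88 = 90$)
$l{\left(c,Y \right)} = 57 - 135 Y$ ($l{\left(c,Y \right)} = \frac{3 \left(38 - 90 Y\right)}{2} = 57 - 135 Y$)
$l{\left(y{\left(-8,1 \right)} - -91,-49 \right)} - -34073 = \left(57 - -6615\right) - -34073 = \left(57 + 6615\right) + 34073 = 6672 + 34073 = 40745$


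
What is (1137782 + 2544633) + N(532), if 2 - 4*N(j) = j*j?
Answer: 7223319/2 ≈ 3.6117e+6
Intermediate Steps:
N(j) = ½ - j²/4 (N(j) = ½ - j*j/4 = ½ - j²/4)
(1137782 + 2544633) + N(532) = (1137782 + 2544633) + (½ - ¼*532²) = 3682415 + (½ - ¼*283024) = 3682415 + (½ - 70756) = 3682415 - 141511/2 = 7223319/2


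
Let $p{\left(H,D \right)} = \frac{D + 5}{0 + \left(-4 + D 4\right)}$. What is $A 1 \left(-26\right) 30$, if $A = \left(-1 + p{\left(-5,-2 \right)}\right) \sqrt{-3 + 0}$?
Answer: $975 i \sqrt{3} \approx 1688.8 i$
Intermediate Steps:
$p{\left(H,D \right)} = \frac{5 + D}{-4 + 4 D}$ ($p{\left(H,D \right)} = \frac{5 + D}{0 + \left(-4 + 4 D\right)} = \frac{5 + D}{-4 + 4 D}$)
$A = - \frac{5 i \sqrt{3}}{4}$ ($A = \left(-1 + \frac{5 - 2}{4 \left(-1 - 2\right)}\right) \sqrt{-3 + 0} = \left(-1 + \frac{1}{4} \frac{1}{-3} \cdot 3\right) \sqrt{-3} = \left(-1 + \frac{1}{4} \left(- \frac{1}{3}\right) 3\right) i \sqrt{3} = \left(-1 - \frac{1}{4}\right) i \sqrt{3} = - \frac{5 i \sqrt{3}}{4} \approx - 2.1651 i$)
$A 1 \left(-26\right) 30 = - \frac{5 i \sqrt{3}}{4} \cdot 1 \left(-26\right) 30 = - \frac{5 i \sqrt{3}}{4} \left(\left(-26\right) 30\right) = - \frac{5 i \sqrt{3}}{4} \left(-780\right) = 975 i \sqrt{3}$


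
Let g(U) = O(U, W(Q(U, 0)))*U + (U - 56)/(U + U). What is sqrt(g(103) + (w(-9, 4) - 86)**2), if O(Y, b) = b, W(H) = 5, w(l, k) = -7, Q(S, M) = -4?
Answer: 3*sqrt(43210354)/206 ≈ 95.730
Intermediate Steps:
g(U) = 5*U + (-56 + U)/(2*U) (g(U) = 5*U + (U - 56)/(U + U) = 5*U + (-56 + U)/((2*U)) = 5*U + (-56 + U)*(1/(2*U)) = 5*U + (-56 + U)/(2*U))
sqrt(g(103) + (w(-9, 4) - 86)**2) = sqrt((1/2 - 28/103 + 5*103) + (-7 - 86)**2) = sqrt((1/2 - 28*1/103 + 515) + (-93)**2) = sqrt((1/2 - 28/103 + 515) + 8649) = sqrt(106137/206 + 8649) = sqrt(1887831/206) = 3*sqrt(43210354)/206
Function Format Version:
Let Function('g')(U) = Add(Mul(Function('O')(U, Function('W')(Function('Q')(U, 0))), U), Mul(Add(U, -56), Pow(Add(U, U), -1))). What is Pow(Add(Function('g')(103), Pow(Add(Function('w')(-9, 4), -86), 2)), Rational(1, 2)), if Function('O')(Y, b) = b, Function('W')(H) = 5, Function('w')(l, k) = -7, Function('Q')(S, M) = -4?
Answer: Mul(Rational(3, 206), Pow(43210354, Rational(1, 2))) ≈ 95.730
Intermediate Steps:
Function('g')(U) = Add(Mul(5, U), Mul(Rational(1, 2), Pow(U, -1), Add(-56, U))) (Function('g')(U) = Add(Mul(5, U), Mul(Add(U, -56), Pow(Add(U, U), -1))) = Add(Mul(5, U), Mul(Add(-56, U), Pow(Mul(2, U), -1))) = Add(Mul(5, U), Mul(Add(-56, U), Mul(Rational(1, 2), Pow(U, -1)))) = Add(Mul(5, U), Mul(Rational(1, 2), Pow(U, -1), Add(-56, U))))
Pow(Add(Function('g')(103), Pow(Add(Function('w')(-9, 4), -86), 2)), Rational(1, 2)) = Pow(Add(Add(Rational(1, 2), Mul(-28, Pow(103, -1)), Mul(5, 103)), Pow(Add(-7, -86), 2)), Rational(1, 2)) = Pow(Add(Add(Rational(1, 2), Mul(-28, Rational(1, 103)), 515), Pow(-93, 2)), Rational(1, 2)) = Pow(Add(Add(Rational(1, 2), Rational(-28, 103), 515), 8649), Rational(1, 2)) = Pow(Add(Rational(106137, 206), 8649), Rational(1, 2)) = Pow(Rational(1887831, 206), Rational(1, 2)) = Mul(Rational(3, 206), Pow(43210354, Rational(1, 2)))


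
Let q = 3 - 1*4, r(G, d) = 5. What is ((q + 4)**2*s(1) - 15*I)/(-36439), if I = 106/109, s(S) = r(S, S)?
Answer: -255/305527 ≈ -0.00083462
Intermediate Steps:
s(S) = 5
q = -1 (q = 3 - 4 = -1)
I = 106/109 (I = 106*(1/109) = 106/109 ≈ 0.97248)
((q + 4)**2*s(1) - 15*I)/(-36439) = ((-1 + 4)**2*5 - 15*106/109)/(-36439) = (3**2*5 - 1590/109)*(-1/36439) = (9*5 - 1590/109)*(-1/36439) = (45 - 1590/109)*(-1/36439) = (3315/109)*(-1/36439) = -255/305527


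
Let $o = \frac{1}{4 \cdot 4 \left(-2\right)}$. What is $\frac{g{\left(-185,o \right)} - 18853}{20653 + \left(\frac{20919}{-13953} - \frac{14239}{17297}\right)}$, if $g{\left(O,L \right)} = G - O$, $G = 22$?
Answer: $- \frac{1500039878162}{1661312873021} \approx -0.90292$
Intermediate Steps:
$o = - \frac{1}{32}$ ($o = \frac{1}{16 \left(-2\right)} = \frac{1}{-32} = - \frac{1}{32} \approx -0.03125$)
$g{\left(O,L \right)} = 22 - O$
$\frac{g{\left(-185,o \right)} - 18853}{20653 + \left(\frac{20919}{-13953} - \frac{14239}{17297}\right)} = \frac{\left(22 - -185\right) - 18853}{20653 + \left(\frac{20919}{-13953} - \frac{14239}{17297}\right)} = \frac{\left(22 + 185\right) - 18853}{20653 + \left(20919 \left(- \frac{1}{13953}\right) - \frac{14239}{17297}\right)} = \frac{207 - 18853}{20653 - \frac{186837570}{80448347}} = - \frac{18646}{20653 - \frac{186837570}{80448347}} = - \frac{18646}{\frac{1661312873021}{80448347}} = \left(-18646\right) \frac{80448347}{1661312873021} = - \frac{1500039878162}{1661312873021}$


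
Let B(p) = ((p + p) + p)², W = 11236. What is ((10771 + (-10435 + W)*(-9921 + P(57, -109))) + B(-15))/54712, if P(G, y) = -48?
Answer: -7972373/54712 ≈ -145.72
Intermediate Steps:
B(p) = 9*p² (B(p) = (2*p + p)² = (3*p)² = 9*p²)
((10771 + (-10435 + W)*(-9921 + P(57, -109))) + B(-15))/54712 = ((10771 + (-10435 + 11236)*(-9921 - 48)) + 9*(-15)²)/54712 = ((10771 + 801*(-9969)) + 9*225)*(1/54712) = ((10771 - 7985169) + 2025)*(1/54712) = (-7974398 + 2025)*(1/54712) = -7972373*1/54712 = -7972373/54712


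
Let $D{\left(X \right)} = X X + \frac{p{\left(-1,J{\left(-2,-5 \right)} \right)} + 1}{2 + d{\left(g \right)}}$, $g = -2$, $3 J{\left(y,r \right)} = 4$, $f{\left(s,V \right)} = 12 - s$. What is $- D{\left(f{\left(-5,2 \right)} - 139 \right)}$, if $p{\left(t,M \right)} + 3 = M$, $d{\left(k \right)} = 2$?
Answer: $- \frac{89303}{6} \approx -14884.0$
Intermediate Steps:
$J{\left(y,r \right)} = \frac{4}{3}$ ($J{\left(y,r \right)} = \frac{1}{3} \cdot 4 = \frac{4}{3}$)
$p{\left(t,M \right)} = -3 + M$
$D{\left(X \right)} = - \frac{1}{6} + X^{2}$ ($D{\left(X \right)} = X X + \frac{\left(-3 + \frac{4}{3}\right) + 1}{2 + 2} = X^{2} + \frac{- \frac{5}{3} + 1}{4} = X^{2} - \frac{1}{6} = - \frac{1}{6} + X^{2}$)
$- D{\left(f{\left(-5,2 \right)} - 139 \right)} = - (- \frac{1}{6} + \left(\left(12 - -5\right) - 139\right)^{2}) = - (- \frac{1}{6} + \left(\left(12 + 5\right) - 139\right)^{2}) = - (- \frac{1}{6} + \left(17 - 139\right)^{2}) = - (- \frac{1}{6} + \left(-122\right)^{2}) = - (- \frac{1}{6} + 14884) = \left(-1\right) \frac{89303}{6} = - \frac{89303}{6}$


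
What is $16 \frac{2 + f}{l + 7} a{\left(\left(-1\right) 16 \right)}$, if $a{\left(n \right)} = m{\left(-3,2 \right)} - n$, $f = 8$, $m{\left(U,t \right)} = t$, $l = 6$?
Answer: $\frac{2880}{13} \approx 221.54$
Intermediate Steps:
$a{\left(n \right)} = 2 - n$
$16 \frac{2 + f}{l + 7} a{\left(\left(-1\right) 16 \right)} = 16 \frac{2 + 8}{6 + 7} \left(2 - \left(-1\right) 16\right) = 16 \cdot \frac{10}{13} \left(2 - -16\right) = 16 \cdot 10 \cdot \frac{1}{13} \left(2 + 16\right) = 16 \cdot \frac{10}{13} \cdot 18 = \frac{160}{13} \cdot 18 = \frac{2880}{13}$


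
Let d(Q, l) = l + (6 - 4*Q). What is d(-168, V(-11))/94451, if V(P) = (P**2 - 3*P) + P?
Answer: 821/94451 ≈ 0.0086923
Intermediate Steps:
V(P) = P**2 - 2*P
d(Q, l) = 6 + l - 4*Q
d(-168, V(-11))/94451 = (6 - 11*(-2 - 11) - 4*(-168))/94451 = (6 - 11*(-13) + 672)*(1/94451) = (6 + 143 + 672)*(1/94451) = 821*(1/94451) = 821/94451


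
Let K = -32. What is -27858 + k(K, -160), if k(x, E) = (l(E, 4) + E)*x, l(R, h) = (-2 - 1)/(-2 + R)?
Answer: -613942/27 ≈ -22739.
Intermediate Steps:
l(R, h) = -3/(-2 + R)
k(x, E) = x*(E - 3/(-2 + E)) (k(x, E) = (-3/(-2 + E) + E)*x = (E - 3/(-2 + E))*x = x*(E - 3/(-2 + E)))
-27858 + k(K, -160) = -27858 - 32*(-3 - 160*(-2 - 160))/(-2 - 160) = -27858 - 32*(-3 - 160*(-162))/(-162) = -27858 - 32*(-1/162)*(-3 + 25920) = -27858 - 32*(-1/162)*25917 = -27858 + 138224/27 = -613942/27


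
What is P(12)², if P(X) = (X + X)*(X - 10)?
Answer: 2304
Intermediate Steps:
P(X) = 2*X*(-10 + X) (P(X) = (2*X)*(-10 + X) = 2*X*(-10 + X))
P(12)² = (2*12*(-10 + 12))² = (2*12*2)² = 48² = 2304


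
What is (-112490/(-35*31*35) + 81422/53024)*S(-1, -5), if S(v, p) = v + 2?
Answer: 129381003/28765520 ≈ 4.4978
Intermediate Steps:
S(v, p) = 2 + v
(-112490/(-35*31*35) + 81422/53024)*S(-1, -5) = (-112490/(-35*31*35) + 81422/53024)*(2 - 1) = (-112490/((-1085*35)) + 81422*(1/53024))*1 = (-112490/(-37975) + 40711/26512)*1 = (-112490*(-1/37975) + 40711/26512)*1 = (3214/1085 + 40711/26512)*1 = (129381003/28765520)*1 = 129381003/28765520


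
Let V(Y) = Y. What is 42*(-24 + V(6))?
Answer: -756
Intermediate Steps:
42*(-24 + V(6)) = 42*(-24 + 6) = 42*(-18) = -756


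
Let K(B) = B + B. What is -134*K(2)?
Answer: -536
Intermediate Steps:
K(B) = 2*B
-134*K(2) = -268*2 = -134*4 = -536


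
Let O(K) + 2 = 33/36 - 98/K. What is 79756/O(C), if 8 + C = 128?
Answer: -797560/19 ≈ -41977.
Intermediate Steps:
C = 120 (C = -8 + 128 = 120)
O(K) = -13/12 - 98/K (O(K) = -2 + (33/36 - 98/K) = -2 + (33*(1/36) - 98/K) = -2 + (11/12 - 98/K) = -13/12 - 98/K)
79756/O(C) = 79756/(-13/12 - 98/120) = 79756/(-13/12 - 98*1/120) = 79756/(-13/12 - 49/60) = 79756/(-19/10) = 79756*(-10/19) = -797560/19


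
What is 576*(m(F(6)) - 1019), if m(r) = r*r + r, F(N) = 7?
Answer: -554688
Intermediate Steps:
m(r) = r + r² (m(r) = r² + r = r + r²)
576*(m(F(6)) - 1019) = 576*(7*(1 + 7) - 1019) = 576*(7*8 - 1019) = 576*(56 - 1019) = 576*(-963) = -554688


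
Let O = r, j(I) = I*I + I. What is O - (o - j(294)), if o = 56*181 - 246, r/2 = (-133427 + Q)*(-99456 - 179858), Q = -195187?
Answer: 183573058432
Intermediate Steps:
r = 183572981592 (r = 2*((-133427 - 195187)*(-99456 - 179858)) = 2*(-328614*(-279314)) = 2*91786490796 = 183572981592)
j(I) = I + I² (j(I) = I² + I = I + I²)
o = 9890 (o = 10136 - 246 = 9890)
O = 183572981592
O - (o - j(294)) = 183572981592 - (9890 - 294*(1 + 294)) = 183572981592 - (9890 - 294*295) = 183572981592 - (9890 - 1*86730) = 183572981592 - (9890 - 86730) = 183572981592 - 1*(-76840) = 183572981592 + 76840 = 183573058432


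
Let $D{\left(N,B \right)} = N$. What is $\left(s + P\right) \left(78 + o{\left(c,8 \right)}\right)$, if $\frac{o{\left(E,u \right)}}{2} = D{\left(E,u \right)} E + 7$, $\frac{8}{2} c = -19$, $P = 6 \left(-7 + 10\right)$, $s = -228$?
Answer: $- \frac{115185}{4} \approx -28796.0$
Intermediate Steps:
$P = 18$ ($P = 6 \cdot 3 = 18$)
$c = - \frac{19}{4}$ ($c = \frac{1}{4} \left(-19\right) = - \frac{19}{4} \approx -4.75$)
$o{\left(E,u \right)} = 14 + 2 E^{2}$ ($o{\left(E,u \right)} = 2 \left(E E + 7\right) = 2 \left(E^{2} + 7\right) = 2 \left(7 + E^{2}\right) = 14 + 2 E^{2}$)
$\left(s + P\right) \left(78 + o{\left(c,8 \right)}\right) = \left(-228 + 18\right) \left(78 + \left(14 + 2 \left(- \frac{19}{4}\right)^{2}\right)\right) = - 210 \left(78 + \left(14 + 2 \cdot \frac{361}{16}\right)\right) = - 210 \left(78 + \left(14 + \frac{361}{8}\right)\right) = - 210 \left(78 + \frac{473}{8}\right) = \left(-210\right) \frac{1097}{8} = - \frac{115185}{4}$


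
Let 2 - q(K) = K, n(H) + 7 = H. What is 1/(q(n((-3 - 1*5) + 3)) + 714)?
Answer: 1/728 ≈ 0.0013736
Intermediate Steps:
n(H) = -7 + H
q(K) = 2 - K
1/(q(n((-3 - 1*5) + 3)) + 714) = 1/((2 - (-7 + ((-3 - 1*5) + 3))) + 714) = 1/((2 - (-7 + ((-3 - 5) + 3))) + 714) = 1/((2 - (-7 + (-8 + 3))) + 714) = 1/((2 - (-7 - 5)) + 714) = 1/((2 - 1*(-12)) + 714) = 1/((2 + 12) + 714) = 1/(14 + 714) = 1/728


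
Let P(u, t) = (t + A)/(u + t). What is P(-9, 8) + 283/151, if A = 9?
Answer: -2284/151 ≈ -15.126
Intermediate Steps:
P(u, t) = (9 + t)/(t + u) (P(u, t) = (t + 9)/(u + t) = (9 + t)/(t + u))
P(-9, 8) + 283/151 = (9 + 8)/(8 - 9) + 283/151 = 17/(-1) + 283*(1/151) = -1*17 + 283/151 = -17 + 283/151 = -2284/151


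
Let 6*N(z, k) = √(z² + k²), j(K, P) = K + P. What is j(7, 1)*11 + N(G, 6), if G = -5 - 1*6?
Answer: 88 + √157/6 ≈ 90.088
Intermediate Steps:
G = -11 (G = -5 - 6 = -11)
N(z, k) = √(k² + z²)/6 (N(z, k) = √(z² + k²)/6 = √(k² + z²)/6)
j(7, 1)*11 + N(G, 6) = (7 + 1)*11 + √(6² + (-11)²)/6 = 8*11 + √(36 + 121)/6 = 88 + √157/6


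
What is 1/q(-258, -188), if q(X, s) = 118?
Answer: 1/118 ≈ 0.0084746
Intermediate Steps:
1/q(-258, -188) = 1/118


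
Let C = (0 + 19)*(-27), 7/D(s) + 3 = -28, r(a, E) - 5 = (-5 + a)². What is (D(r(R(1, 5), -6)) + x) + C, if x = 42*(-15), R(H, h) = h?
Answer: -35440/31 ≈ -1143.2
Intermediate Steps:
x = -630
r(a, E) = 5 + (-5 + a)²
D(s) = -7/31 (D(s) = 7/(-3 - 28) = 7/(-31) = 7*(-1/31) = -7/31)
C = -513 (C = 19*(-27) = -513)
(D(r(R(1, 5), -6)) + x) + C = (-7/31 - 630) - 513 = -19537/31 - 513 = -35440/31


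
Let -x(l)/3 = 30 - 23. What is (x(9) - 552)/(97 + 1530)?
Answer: -573/1627 ≈ -0.35218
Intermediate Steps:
x(l) = -21 (x(l) = -3*(30 - 23) = -3*7 = -21)
(x(9) - 552)/(97 + 1530) = (-21 - 552)/(97 + 1530) = -573/1627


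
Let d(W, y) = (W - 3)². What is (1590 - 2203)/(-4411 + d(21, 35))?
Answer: 613/4087 ≈ 0.14999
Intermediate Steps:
d(W, y) = (-3 + W)²
(1590 - 2203)/(-4411 + d(21, 35)) = (1590 - 2203)/(-4411 + (-3 + 21)²) = -613/(-4411 + 18²) = -613/(-4411 + 324) = -613/(-4087) = -613*(-1/4087) = 613/4087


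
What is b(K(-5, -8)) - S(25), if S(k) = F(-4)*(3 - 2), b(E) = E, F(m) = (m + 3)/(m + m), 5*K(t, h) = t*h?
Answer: 63/8 ≈ 7.8750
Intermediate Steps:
K(t, h) = h*t/5 (K(t, h) = (t*h)/5 = (h*t)/5 = h*t/5)
F(m) = (3 + m)/(2*m) (F(m) = (3 + m)/((2*m)) = (3 + m)*(1/(2*m)) = (3 + m)/(2*m))
S(k) = ⅛ (S(k) = ((½)*(3 - 4)/(-4))*(3 - 2) = ((½)*(-¼)*(-1))*1 = (⅛)*1 = ⅛)
b(K(-5, -8)) - S(25) = (⅕)*(-8)*(-5) - 1*⅛ = 8 - ⅛ = 63/8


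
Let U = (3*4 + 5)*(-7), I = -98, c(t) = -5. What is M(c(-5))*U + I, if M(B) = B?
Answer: 497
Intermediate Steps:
U = -119 (U = (12 + 5)*(-7) = 17*(-7) = -119)
M(c(-5))*U + I = -5*(-119) - 98 = 595 - 98 = 497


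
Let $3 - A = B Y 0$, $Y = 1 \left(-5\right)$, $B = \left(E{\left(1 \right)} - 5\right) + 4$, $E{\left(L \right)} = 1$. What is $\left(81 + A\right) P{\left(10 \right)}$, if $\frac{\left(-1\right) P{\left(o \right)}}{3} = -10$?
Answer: $2520$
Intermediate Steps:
$P{\left(o \right)} = 30$ ($P{\left(o \right)} = \left(-3\right) \left(-10\right) = 30$)
$B = 0$ ($B = \left(1 - 5\right) + 4 = -4 + 4 = 0$)
$Y = -5$
$A = 3$ ($A = 3 - 0 \left(-5\right) 0 = 3 - 0 \cdot 0 = 3 - 0 = 3 + 0 = 3$)
$\left(81 + A\right) P{\left(10 \right)} = \left(81 + 3\right) 30 = 84 \cdot 30 = 2520$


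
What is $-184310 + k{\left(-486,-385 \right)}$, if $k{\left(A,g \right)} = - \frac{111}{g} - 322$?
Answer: $- \frac{71083209}{385} \approx -1.8463 \cdot 10^{5}$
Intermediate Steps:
$k{\left(A,g \right)} = -322 - \frac{111}{g}$ ($k{\left(A,g \right)} = - \frac{111}{g} - 322 = -322 - \frac{111}{g}$)
$-184310 + k{\left(-486,-385 \right)} = -184310 - \left(322 + \frac{111}{-385}\right) = -184310 - \frac{123859}{385} = - \frac{71083209}{385}$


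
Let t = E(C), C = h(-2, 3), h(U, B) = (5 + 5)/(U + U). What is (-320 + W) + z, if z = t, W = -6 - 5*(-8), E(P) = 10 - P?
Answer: -547/2 ≈ -273.50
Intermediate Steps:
h(U, B) = 5/U (h(U, B) = 10/((2*U)) = 10*(1/(2*U)) = 5/U)
C = -5/2 (C = 5/(-2) = 5*(-½) = -5/2 ≈ -2.5000)
t = 25/2 (t = 10 - 1*(-5/2) = 10 + 5/2 = 25/2 ≈ 12.500)
W = 34 (W = -6 + 40 = 34)
z = 25/2 ≈ 12.500
(-320 + W) + z = (-320 + 34) + 25/2 = -286 + 25/2 = -547/2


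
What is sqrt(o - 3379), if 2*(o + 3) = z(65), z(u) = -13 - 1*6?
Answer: I*sqrt(13566)/2 ≈ 58.237*I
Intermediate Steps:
z(u) = -19 (z(u) = -13 - 6 = -19)
o = -25/2 (o = -3 + (1/2)*(-19) = -3 - 19/2 = -25/2 ≈ -12.500)
sqrt(o - 3379) = sqrt(-25/2 - 3379) = sqrt(-6783/2) = I*sqrt(13566)/2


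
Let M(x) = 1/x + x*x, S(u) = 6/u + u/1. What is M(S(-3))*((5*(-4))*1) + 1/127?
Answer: -62991/127 ≈ -495.99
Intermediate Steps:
S(u) = u + 6/u (S(u) = 6/u + u*1 = 6/u + u = u + 6/u)
M(x) = 1/x + x²
M(S(-3))*((5*(-4))*1) + 1/127 = ((1 + (-3 + 6/(-3))³)/(-3 + 6/(-3)))*((5*(-4))*1) + 1/127 = ((1 + (-3 + 6*(-⅓))³)/(-3 + 6*(-⅓)))*(-20*1) + 1/127 = ((1 + (-3 - 2)³)/(-3 - 2))*(-20) + 1/127 = ((1 + (-5)³)/(-5))*(-20) + 1/127 = -(1 - 125)/5*(-20) + 1/127 = -⅕*(-124)*(-20) + 1/127 = (124/5)*(-20) + 1/127 = -496 + 1/127 = -62991/127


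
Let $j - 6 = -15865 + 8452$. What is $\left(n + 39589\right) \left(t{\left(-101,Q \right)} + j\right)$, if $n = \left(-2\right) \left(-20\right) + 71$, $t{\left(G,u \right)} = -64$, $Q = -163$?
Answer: $-296598700$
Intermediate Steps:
$j = -7407$ ($j = 6 + \left(-15865 + 8452\right) = 6 - 7413 = -7407$)
$n = 111$ ($n = 40 + 71 = 111$)
$\left(n + 39589\right) \left(t{\left(-101,Q \right)} + j\right) = \left(111 + 39589\right) \left(-64 - 7407\right) = 39700 \left(-7471\right) = -296598700$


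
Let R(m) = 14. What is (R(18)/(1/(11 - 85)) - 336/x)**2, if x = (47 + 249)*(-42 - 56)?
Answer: 71996159041/67081 ≈ 1.0733e+6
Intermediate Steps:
x = -29008 (x = 296*(-98) = -29008)
(R(18)/(1/(11 - 85)) - 336/x)**2 = (14/(1/(11 - 85)) - 336/(-29008))**2 = (14/(1/(-74)) - 336*(-1/29008))**2 = (14/(-1/74) + 3/259)**2 = (14*(-74) + 3/259)**2 = (-1036 + 3/259)**2 = (-268321/259)**2 = 71996159041/67081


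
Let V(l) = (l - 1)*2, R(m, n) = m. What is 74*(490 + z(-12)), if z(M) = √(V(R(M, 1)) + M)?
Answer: 36260 + 74*I*√38 ≈ 36260.0 + 456.17*I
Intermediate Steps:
V(l) = -2 + 2*l (V(l) = (-1 + l)*2 = -2 + 2*l)
z(M) = √(-2 + 3*M) (z(M) = √((-2 + 2*M) + M) = √(-2 + 3*M))
74*(490 + z(-12)) = 74*(490 + √(-2 + 3*(-12))) = 74*(490 + √(-2 - 36)) = 74*(490 + √(-38)) = 74*(490 + I*√38) = 36260 + 74*I*√38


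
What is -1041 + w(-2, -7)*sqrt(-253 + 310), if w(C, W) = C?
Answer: -1041 - 2*sqrt(57) ≈ -1056.1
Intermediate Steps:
-1041 + w(-2, -7)*sqrt(-253 + 310) = -1041 - 2*sqrt(-253 + 310) = -1041 - 2*sqrt(57)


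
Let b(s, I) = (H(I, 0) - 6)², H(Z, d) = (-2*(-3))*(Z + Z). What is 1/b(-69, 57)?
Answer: 1/459684 ≈ 2.1754e-6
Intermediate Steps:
H(Z, d) = 12*Z (H(Z, d) = 6*(2*Z) = 12*Z)
b(s, I) = (-6 + 12*I)² (b(s, I) = (12*I - 6)² = (-6 + 12*I)²)
1/b(-69, 57) = 1/(36*(-1 + 2*57)²) = 1/(36*(-1 + 114)²) = 1/(36*113²) = 1/(36*12769) = 1/459684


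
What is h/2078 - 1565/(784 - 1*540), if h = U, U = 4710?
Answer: -1051415/253516 ≈ -4.1473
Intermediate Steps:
h = 4710
h/2078 - 1565/(784 - 1*540) = 4710/2078 - 1565/(784 - 1*540) = 4710*(1/2078) - 1565/(784 - 540) = 2355/1039 - 1565/244 = -1051415/253516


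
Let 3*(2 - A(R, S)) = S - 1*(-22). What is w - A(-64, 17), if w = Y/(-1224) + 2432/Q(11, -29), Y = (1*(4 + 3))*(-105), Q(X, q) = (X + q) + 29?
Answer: 1044319/4488 ≈ 232.69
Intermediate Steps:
Q(X, q) = 29 + X + q
Y = -735 (Y = (1*7)*(-105) = 7*(-105) = -735)
A(R, S) = -16/3 - S/3 (A(R, S) = 2 - (S - 1*(-22))/3 = 2 - (S + 22)/3 = 2 - (22 + S)/3 = 2 + (-22/3 - S/3) = -16/3 - S/3)
w = 994951/4488 (w = -735/(-1224) + 2432/(29 + 11 - 29) = -735*(-1/1224) + 2432/11 = 245/408 + 2432*(1/11) = 245/408 + 2432/11 = 994951/4488 ≈ 221.69)
w - A(-64, 17) = 994951/4488 - (-16/3 - 1/3*17) = 994951/4488 - (-16/3 - 17/3) = 994951/4488 - 1*(-11) = 994951/4488 + 11 = 1044319/4488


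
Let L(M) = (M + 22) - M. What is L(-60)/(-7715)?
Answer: -22/7715 ≈ -0.0028516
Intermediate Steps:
L(M) = 22 (L(M) = (22 + M) - M = 22)
L(-60)/(-7715) = 22/(-7715) = 22*(-1/7715) = -22/7715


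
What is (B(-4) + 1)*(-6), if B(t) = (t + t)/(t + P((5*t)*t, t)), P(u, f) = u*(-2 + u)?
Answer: -9342/1559 ≈ -5.9923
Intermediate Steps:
B(t) = 2*t/(t + 5*t²*(-2 + 5*t²)) (B(t) = (t + t)/(t + ((5*t)*t)*(-2 + (5*t)*t)) = (2*t)/(t + (5*t²)*(-2 + 5*t²)) = (2*t)/(t + 5*t²*(-2 + 5*t²)) = 2*t/(t + 5*t²*(-2 + 5*t²)))
(B(-4) + 1)*(-6) = (2/(1 - 10*(-4) + 25*(-4)³) + 1)*(-6) = (2/(1 + 40 + 25*(-64)) + 1)*(-6) = (2/(1 + 40 - 1600) + 1)*(-6) = (2/(-1559) + 1)*(-6) = (2*(-1/1559) + 1)*(-6) = (-2/1559 + 1)*(-6) = (1557/1559)*(-6) = -9342/1559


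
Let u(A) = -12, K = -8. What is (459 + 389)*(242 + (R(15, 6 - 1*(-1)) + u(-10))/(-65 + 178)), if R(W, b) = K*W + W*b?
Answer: 23166512/113 ≈ 2.0501e+5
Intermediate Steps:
R(W, b) = -8*W + W*b
(459 + 389)*(242 + (R(15, 6 - 1*(-1)) + u(-10))/(-65 + 178)) = (459 + 389)*(242 + (15*(-8 + (6 - 1*(-1))) - 12)/(-65 + 178)) = 848*(242 + (15*(-8 + (6 + 1)) - 12)/113) = 848*(242 + (15*(-8 + 7) - 12)*(1/113)) = 848*(242 + (15*(-1) - 12)*(1/113)) = 848*(242 + (-15 - 12)*(1/113)) = 848*(242 - 27*1/113) = 848*(242 - 27/113) = 848*(27319/113) = 23166512/113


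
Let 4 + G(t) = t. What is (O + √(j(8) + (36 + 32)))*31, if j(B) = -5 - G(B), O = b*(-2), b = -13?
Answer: 806 + 31*√59 ≈ 1044.1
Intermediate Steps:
G(t) = -4 + t
O = 26 (O = -13*(-2) = 26)
j(B) = -1 - B (j(B) = -5 - (-4 + B) = -5 + (4 - B) = -1 - B)
(O + √(j(8) + (36 + 32)))*31 = (26 + √((-1 - 1*8) + (36 + 32)))*31 = (26 + √((-1 - 8) + 68))*31 = (26 + √(-9 + 68))*31 = (26 + √59)*31 = 806 + 31*√59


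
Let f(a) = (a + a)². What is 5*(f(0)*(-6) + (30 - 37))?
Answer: -35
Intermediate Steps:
f(a) = 4*a² (f(a) = (2*a)² = 4*a²)
5*(f(0)*(-6) + (30 - 37)) = 5*((4*0²)*(-6) + (30 - 37)) = 5*((4*0)*(-6) - 7) = 5*(0*(-6) - 7) = 5*(0 - 7) = 5*(-7) = -35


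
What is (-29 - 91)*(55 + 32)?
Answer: -10440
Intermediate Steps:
(-29 - 91)*(55 + 32) = -120*87 = -10440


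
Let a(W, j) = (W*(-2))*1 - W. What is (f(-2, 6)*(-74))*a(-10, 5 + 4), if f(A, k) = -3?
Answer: 6660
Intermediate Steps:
a(W, j) = -3*W (a(W, j) = -2*W*1 - W = -2*W - W = -3*W)
(f(-2, 6)*(-74))*a(-10, 5 + 4) = (-3*(-74))*(-3*(-10)) = 222*30 = 6660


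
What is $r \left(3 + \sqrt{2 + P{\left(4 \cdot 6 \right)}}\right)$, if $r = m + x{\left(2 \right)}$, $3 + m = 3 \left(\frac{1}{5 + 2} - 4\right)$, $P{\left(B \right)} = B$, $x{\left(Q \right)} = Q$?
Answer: $- \frac{264}{7} - \frac{88 \sqrt{26}}{7} \approx -101.82$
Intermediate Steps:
$m = - \frac{102}{7}$ ($m = -3 + 3 \left(\frac{1}{5 + 2} - 4\right) = -3 + 3 \left(\frac{1}{7} - 4\right) = -3 + 3 \left(- \frac{27}{7}\right) = -3 - \frac{81}{7} = - \frac{102}{7} \approx -14.571$)
$r = - \frac{88}{7}$ ($r = - \frac{102}{7} + 2 = - \frac{88}{7} \approx -12.571$)
$r \left(3 + \sqrt{2 + P{\left(4 \cdot 6 \right)}}\right) = - \frac{88 \left(3 + \sqrt{2 + 4 \cdot 6}\right)}{7} = - \frac{88 \left(3 + \sqrt{2 + 24}\right)}{7} = - \frac{88 \left(3 + \sqrt{26}\right)}{7} = - \frac{264}{7} - \frac{88 \sqrt{26}}{7}$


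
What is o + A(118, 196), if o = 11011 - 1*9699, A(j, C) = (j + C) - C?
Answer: 1430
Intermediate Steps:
A(j, C) = j (A(j, C) = (C + j) - C = j)
o = 1312 (o = 11011 - 9699 = 1312)
o + A(118, 196) = 1312 + 118 = 1430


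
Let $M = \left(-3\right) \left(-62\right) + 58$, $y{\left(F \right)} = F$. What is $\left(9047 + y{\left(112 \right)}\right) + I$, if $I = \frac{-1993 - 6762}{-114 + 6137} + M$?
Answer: $\frac{56625514}{6023} \approx 9401.5$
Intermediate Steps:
$M = 244$ ($M = 186 + 58 = 244$)
$I = \frac{1460857}{6023}$ ($I = \frac{-1993 - 6762}{-114 + 6137} + 244 = - \frac{8755}{6023} + 244 = \frac{1460857}{6023} \approx 242.55$)
$\left(9047 + y{\left(112 \right)}\right) + I = \left(9047 + 112\right) + \frac{1460857}{6023} = 9159 + \frac{1460857}{6023} = \frac{56625514}{6023}$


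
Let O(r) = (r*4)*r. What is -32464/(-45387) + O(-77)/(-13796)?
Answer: -157131187/156539763 ≈ -1.0038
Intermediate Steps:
O(r) = 4*r² (O(r) = (4*r)*r = 4*r²)
-32464/(-45387) + O(-77)/(-13796) = -32464/(-45387) + (4*(-77)²)/(-13796) = -32464*(-1/45387) + (4*5929)*(-1/13796) = 32464/45387 + 23716*(-1/13796) = 32464/45387 - 5929/3449 = -157131187/156539763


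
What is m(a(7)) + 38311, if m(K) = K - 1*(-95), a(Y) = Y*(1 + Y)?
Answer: 38462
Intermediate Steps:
m(K) = 95 + K (m(K) = K + 95 = 95 + K)
m(a(7)) + 38311 = (95 + 7*(1 + 7)) + 38311 = (95 + 7*8) + 38311 = (95 + 56) + 38311 = 151 + 38311 = 38462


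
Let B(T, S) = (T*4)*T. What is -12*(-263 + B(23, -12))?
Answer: -22236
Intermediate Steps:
B(T, S) = 4*T² (B(T, S) = (4*T)*T = 4*T²)
-12*(-263 + B(23, -12)) = -12*(-263 + 4*23²) = -12*(-263 + 4*529) = -12*(-263 + 2116) = -12*1853 = -22236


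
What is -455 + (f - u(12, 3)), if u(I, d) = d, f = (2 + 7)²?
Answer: -377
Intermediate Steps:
f = 81 (f = 9² = 81)
-455 + (f - u(12, 3)) = -455 + (81 - 1*3) = -455 + (81 - 3) = -455 + 78 = -377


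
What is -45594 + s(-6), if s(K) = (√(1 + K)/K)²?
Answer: -1641389/36 ≈ -45594.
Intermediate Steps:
s(K) = (1 + K)/K² (s(K) = (√(1 + K)/K)² = (1 + K)/K²)
-45594 + s(-6) = -45594 + (1 - 6)/(-6)² = -45594 + (1/36)*(-5) = -45594 - 5/36 = -1641389/36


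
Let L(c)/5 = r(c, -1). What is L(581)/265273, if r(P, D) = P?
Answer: 2905/265273 ≈ 0.010951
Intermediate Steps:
L(c) = 5*c
L(581)/265273 = (5*581)/265273 = 2905*(1/265273) = 2905/265273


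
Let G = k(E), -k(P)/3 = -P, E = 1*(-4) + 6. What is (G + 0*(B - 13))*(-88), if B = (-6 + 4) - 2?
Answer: -528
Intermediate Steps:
B = -4 (B = -2 - 2 = -4)
E = 2 (E = -4 + 6 = 2)
k(P) = 3*P (k(P) = -(-3)*P = 3*P)
G = 6 (G = 3*2 = 6)
(G + 0*(B - 13))*(-88) = (6 + 0*(-4 - 13))*(-88) = (6 + 0*(-17))*(-88) = (6 + 0)*(-88) = 6*(-88) = -528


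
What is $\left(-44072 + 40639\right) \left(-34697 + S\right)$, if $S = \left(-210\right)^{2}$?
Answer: $-32280499$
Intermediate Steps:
$S = 44100$
$\left(-44072 + 40639\right) \left(-34697 + S\right) = \left(-44072 + 40639\right) \left(-34697 + 44100\right) = \left(-3433\right) 9403 = -32280499$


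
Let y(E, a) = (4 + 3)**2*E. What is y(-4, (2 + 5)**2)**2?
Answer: 38416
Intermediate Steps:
y(E, a) = 49*E (y(E, a) = 7**2*E = 49*E)
y(-4, (2 + 5)**2)**2 = (49*(-4))**2 = (-196)**2 = 38416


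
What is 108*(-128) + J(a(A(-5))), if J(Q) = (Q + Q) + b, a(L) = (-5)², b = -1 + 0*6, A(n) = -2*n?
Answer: -13775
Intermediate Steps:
b = -1 (b = -1 + 0 = -1)
a(L) = 25
J(Q) = -1 + 2*Q (J(Q) = (Q + Q) - 1 = 2*Q - 1 = -1 + 2*Q)
108*(-128) + J(a(A(-5))) = 108*(-128) + (-1 + 2*25) = -13824 + (-1 + 50) = -13824 + 49 = -13775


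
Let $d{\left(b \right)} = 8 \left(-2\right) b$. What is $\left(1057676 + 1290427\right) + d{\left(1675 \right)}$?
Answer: $2321303$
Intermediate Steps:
$d{\left(b \right)} = - 16 b$
$\left(1057676 + 1290427\right) + d{\left(1675 \right)} = \left(1057676 + 1290427\right) - 26800 = 2348103 - 26800 = 2321303$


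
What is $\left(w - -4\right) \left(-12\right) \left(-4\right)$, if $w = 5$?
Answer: $432$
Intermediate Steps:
$\left(w - -4\right) \left(-12\right) \left(-4\right) = \left(5 - -4\right) \left(-12\right) \left(-4\right) = \left(5 + 4\right) \left(-12\right) \left(-4\right) = 9 \left(-12\right) \left(-4\right) = \left(-108\right) \left(-4\right) = 432$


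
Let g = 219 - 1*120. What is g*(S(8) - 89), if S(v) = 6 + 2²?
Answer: -7821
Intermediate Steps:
g = 99 (g = 219 - 120 = 99)
S(v) = 10 (S(v) = 6 + 4 = 10)
g*(S(8) - 89) = 99*(10 - 89) = 99*(-79) = -7821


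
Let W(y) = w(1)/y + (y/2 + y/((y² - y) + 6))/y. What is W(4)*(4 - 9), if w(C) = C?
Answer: -145/36 ≈ -4.0278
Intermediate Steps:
W(y) = 1/y + (y/2 + y/(6 + y² - y))/y (W(y) = 1/y + (y/2 + y/((y² - y) + 6))/y = 1/y + (y*(½) + y/(6 + y² - y))/y = 1/y + (y/2 + y/(6 + y² - y))/y)
W(4)*(4 - 9) = ((½)*(12 + 4² + 4³ + 6*4)/(4*(6 + 4² - 1*4)))*(4 - 9) = ((½)*(¼)*(12 + 16 + 64 + 24)/(6 + 16 - 4))*(-5) = ((½)*(¼)*116/18)*(-5) = ((½)*(¼)*(1/18)*116)*(-5) = (29/36)*(-5) = -145/36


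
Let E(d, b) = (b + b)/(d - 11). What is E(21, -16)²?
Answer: 256/25 ≈ 10.240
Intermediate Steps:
E(d, b) = 2*b/(-11 + d) (E(d, b) = (2*b)/(-11 + d) = 2*b/(-11 + d))
E(21, -16)² = (2*(-16)/(-11 + 21))² = (2*(-16)/10)² = (2*(-16)*(⅒))² = (-16/5)² = 256/25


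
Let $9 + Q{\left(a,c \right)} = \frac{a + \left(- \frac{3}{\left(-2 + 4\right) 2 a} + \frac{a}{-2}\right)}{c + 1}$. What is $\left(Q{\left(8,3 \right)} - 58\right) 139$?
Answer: $- \frac{1174689}{128} \approx -9177.3$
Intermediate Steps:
$Q{\left(a,c \right)} = -9 + \frac{\frac{a}{2} - \frac{3}{4 a}}{1 + c}$ ($Q{\left(a,c \right)} = -9 + \frac{a + \left(- \frac{3}{\left(-2 + 4\right) 2 a} + \frac{a}{-2}\right)}{c + 1} = -9 + \frac{a + \left(- \frac{3}{2 \cdot 2 a} + a \left(- \frac{1}{2}\right)\right)}{1 + c} = -9 + \frac{a - \left(\frac{a}{2} + 3 \frac{1}{4 a}\right)}{1 + c} = -9 + \frac{a - \left(\frac{a}{2} + 3 \cdot \frac{1}{4} \frac{1}{a}\right)}{1 + c} = -9 + \frac{a - \left(\frac{a}{2} + \frac{3}{4 a}\right)}{1 + c} = -9 + \frac{\frac{a}{2} - \frac{3}{4 a}}{1 + c}$)
$\left(Q{\left(8,3 \right)} - 58\right) 139 = \left(\frac{-3 - 288 + 2 \cdot 8^{2} - 288 \cdot 3}{4 \cdot 8 \left(1 + 3\right)} - 58\right) 139 = \left(\frac{1}{4} \cdot \frac{1}{8} \cdot \frac{1}{4} \left(-3 - 288 + 2 \cdot 64 - 864\right) - 58\right) 139 = \left(\frac{1}{4} \cdot \frac{1}{8} \cdot \frac{1}{4} \left(-3 - 288 + 128 - 864\right) - 58\right) 139 = \left(\frac{1}{4} \cdot \frac{1}{8} \cdot \frac{1}{4} \left(-1027\right) - 58\right) 139 = \left(- \frac{1027}{128} - 58\right) 139 = \left(- \frac{8451}{128}\right) 139 = - \frac{1174689}{128}$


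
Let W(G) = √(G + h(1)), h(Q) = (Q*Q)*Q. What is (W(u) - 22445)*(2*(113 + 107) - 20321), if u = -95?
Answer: 446229045 - 19881*I*√94 ≈ 4.4623e+8 - 1.9275e+5*I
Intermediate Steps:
h(Q) = Q³ (h(Q) = Q²*Q = Q³)
W(G) = √(1 + G) (W(G) = √(G + 1³) = √(G + 1) = √(1 + G))
(W(u) - 22445)*(2*(113 + 107) - 20321) = (√(1 - 95) - 22445)*(2*(113 + 107) - 20321) = (√(-94) - 22445)*(2*220 - 20321) = (I*√94 - 22445)*(440 - 20321) = (-22445 + I*√94)*(-19881) = 446229045 - 19881*I*√94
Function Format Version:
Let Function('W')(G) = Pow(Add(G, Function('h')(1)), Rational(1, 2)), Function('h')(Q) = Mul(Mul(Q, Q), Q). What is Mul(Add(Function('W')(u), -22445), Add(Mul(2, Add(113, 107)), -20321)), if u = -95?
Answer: Add(446229045, Mul(-19881, I, Pow(94, Rational(1, 2)))) ≈ Add(4.4623e+8, Mul(-1.9275e+5, I))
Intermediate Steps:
Function('h')(Q) = Pow(Q, 3) (Function('h')(Q) = Mul(Pow(Q, 2), Q) = Pow(Q, 3))
Function('W')(G) = Pow(Add(1, G), Rational(1, 2)) (Function('W')(G) = Pow(Add(G, Pow(1, 3)), Rational(1, 2)) = Pow(Add(G, 1), Rational(1, 2)) = Pow(Add(1, G), Rational(1, 2)))
Mul(Add(Function('W')(u), -22445), Add(Mul(2, Add(113, 107)), -20321)) = Mul(Add(Pow(Add(1, -95), Rational(1, 2)), -22445), Add(Mul(2, Add(113, 107)), -20321)) = Mul(Add(Pow(-94, Rational(1, 2)), -22445), Add(Mul(2, 220), -20321)) = Mul(Add(Mul(I, Pow(94, Rational(1, 2))), -22445), Add(440, -20321)) = Mul(Add(-22445, Mul(I, Pow(94, Rational(1, 2)))), -19881) = Add(446229045, Mul(-19881, I, Pow(94, Rational(1, 2))))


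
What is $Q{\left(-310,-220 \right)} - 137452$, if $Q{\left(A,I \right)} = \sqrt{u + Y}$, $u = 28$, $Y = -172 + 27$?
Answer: $-137452 + 3 i \sqrt{13} \approx -1.3745 \cdot 10^{5} + 10.817 i$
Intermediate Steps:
$Y = -145$
$Q{\left(A,I \right)} = 3 i \sqrt{13}$ ($Q{\left(A,I \right)} = \sqrt{28 - 145} = \sqrt{-117} = 3 i \sqrt{13}$)
$Q{\left(-310,-220 \right)} - 137452 = 3 i \sqrt{13} - 137452 = -137452 + 3 i \sqrt{13}$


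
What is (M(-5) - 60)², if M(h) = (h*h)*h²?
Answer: 319225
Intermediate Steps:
M(h) = h⁴ (M(h) = h²*h² = h⁴)
(M(-5) - 60)² = ((-5)⁴ - 60)² = (625 - 60)² = 565² = 319225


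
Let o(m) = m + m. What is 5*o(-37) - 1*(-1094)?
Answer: 724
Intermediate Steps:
o(m) = 2*m
5*o(-37) - 1*(-1094) = 5*(2*(-37)) - 1*(-1094) = 5*(-74) + 1094 = -370 + 1094 = 724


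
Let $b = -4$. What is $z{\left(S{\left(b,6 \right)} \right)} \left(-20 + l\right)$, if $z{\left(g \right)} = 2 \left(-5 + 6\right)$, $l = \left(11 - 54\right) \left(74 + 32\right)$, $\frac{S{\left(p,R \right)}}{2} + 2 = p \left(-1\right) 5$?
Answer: $-9156$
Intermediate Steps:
$S{\left(p,R \right)} = -4 - 10 p$ ($S{\left(p,R \right)} = -4 + 2 p \left(-1\right) 5 = -4 + 2 - p 5 = -4 + 2 \left(- 5 p\right) = -4 - 10 p$)
$l = -4558$ ($l = \left(-43\right) 106 = -4558$)
$z{\left(g \right)} = 2$ ($z{\left(g \right)} = 2 \cdot 1 = 2$)
$z{\left(S{\left(b,6 \right)} \right)} \left(-20 + l\right) = 2 \left(-20 - 4558\right) = 2 \left(-4578\right) = -9156$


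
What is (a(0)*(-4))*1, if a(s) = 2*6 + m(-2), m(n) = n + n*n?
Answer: -56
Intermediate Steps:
m(n) = n + n**2
a(s) = 14 (a(s) = 2*6 - 2*(1 - 2) = 12 - 2*(-1) = 12 + 2 = 14)
(a(0)*(-4))*1 = (14*(-4))*1 = -56*1 = -56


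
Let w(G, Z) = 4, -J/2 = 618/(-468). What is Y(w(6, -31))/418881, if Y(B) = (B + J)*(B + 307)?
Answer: 80549/16336359 ≈ 0.0049307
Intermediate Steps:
J = 103/39 (J = -1236/(-468) = -1236*(-1)/468 = -2*(-103/78) = 103/39 ≈ 2.6410)
Y(B) = (307 + B)*(103/39 + B) (Y(B) = (B + 103/39)*(B + 307) = (103/39 + B)*(307 + B) = (307 + B)*(103/39 + B))
Y(w(6, -31))/418881 = (31621/39 + 4**2 + (12076/39)*4)/418881 = (31621/39 + 16 + 48304/39)*(1/418881) = (80549/39)*(1/418881) = 80549/16336359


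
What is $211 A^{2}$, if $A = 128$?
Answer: $3457024$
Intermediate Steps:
$211 A^{2} = 211 \cdot 128^{2} = 211 \cdot 16384 = 3457024$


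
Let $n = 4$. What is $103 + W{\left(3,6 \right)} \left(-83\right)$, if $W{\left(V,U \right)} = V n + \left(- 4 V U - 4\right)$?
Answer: $5415$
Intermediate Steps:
$W{\left(V,U \right)} = -4 + 4 V - 4 U V$ ($W{\left(V,U \right)} = V 4 + \left(- 4 V U - 4\right) = 4 V - \left(4 + 4 U V\right) = -4 + 4 V - 4 U V$)
$103 + W{\left(3,6 \right)} \left(-83\right) = 103 + \left(-4 + 4 \cdot 3 - 24 \cdot 3\right) \left(-83\right) = 103 + \left(-4 + 12 - 72\right) \left(-83\right) = 103 - -5312 = 103 + 5312 = 5415$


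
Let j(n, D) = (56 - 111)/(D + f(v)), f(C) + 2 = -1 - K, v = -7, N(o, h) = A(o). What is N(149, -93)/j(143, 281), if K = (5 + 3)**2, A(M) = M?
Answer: -31886/55 ≈ -579.75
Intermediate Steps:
N(o, h) = o
K = 64 (K = 8**2 = 64)
f(C) = -67 (f(C) = -2 + (-1 - 1*64) = -2 + (-1 - 64) = -2 - 65 = -67)
j(n, D) = -55/(-67 + D) (j(n, D) = (56 - 111)/(D - 67) = -55/(-67 + D))
N(149, -93)/j(143, 281) = 149/((-55/(-67 + 281))) = 149/((-55/214)) = 149/((-55*1/214)) = 149/(-55/214) = 149*(-214/55) = -31886/55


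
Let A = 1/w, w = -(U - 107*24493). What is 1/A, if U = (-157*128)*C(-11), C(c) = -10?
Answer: 2419791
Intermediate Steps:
U = 200960 (U = -157*128*(-10) = -20096*(-10) = 200960)
w = 2419791 (w = -(200960 - 107*24493) = -(200960 - 2620751) = -1*(-2419791) = 2419791)
A = 1/2419791 ≈ 4.1326e-7
1/A = 1/(1/2419791) = 2419791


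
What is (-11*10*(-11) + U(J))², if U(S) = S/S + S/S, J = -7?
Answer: 1468944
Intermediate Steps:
U(S) = 2 (U(S) = 1 + 1 = 2)
(-11*10*(-11) + U(J))² = (-11*10*(-11) + 2)² = (-110*(-11) + 2)² = (1210 + 2)² = 1212² = 1468944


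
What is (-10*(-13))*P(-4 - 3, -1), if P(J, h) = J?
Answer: -910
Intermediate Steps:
(-10*(-13))*P(-4 - 3, -1) = (-10*(-13))*(-4 - 3) = 130*(-7) = -910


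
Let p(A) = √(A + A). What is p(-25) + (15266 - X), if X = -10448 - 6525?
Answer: 32239 + 5*I*√2 ≈ 32239.0 + 7.0711*I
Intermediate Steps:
X = -16973
p(A) = √2*√A (p(A) = √(2*A) = √2*√A)
p(-25) + (15266 - X) = √2*√(-25) + (15266 - 1*(-16973)) = √2*(5*I) + (15266 + 16973) = 5*I*√2 + 32239 = 32239 + 5*I*√2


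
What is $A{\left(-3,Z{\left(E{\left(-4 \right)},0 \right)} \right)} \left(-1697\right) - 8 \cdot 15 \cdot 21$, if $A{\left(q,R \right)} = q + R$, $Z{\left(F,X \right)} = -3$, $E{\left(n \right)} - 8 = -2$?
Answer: $7662$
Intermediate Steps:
$E{\left(n \right)} = 6$ ($E{\left(n \right)} = 8 - 2 = 6$)
$A{\left(q,R \right)} = R + q$
$A{\left(-3,Z{\left(E{\left(-4 \right)},0 \right)} \right)} \left(-1697\right) - 8 \cdot 15 \cdot 21 = \left(-3 - 3\right) \left(-1697\right) - 8 \cdot 15 \cdot 21 = \left(-6\right) \left(-1697\right) - 120 \cdot 21 = 10182 - 2520 = 7662$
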